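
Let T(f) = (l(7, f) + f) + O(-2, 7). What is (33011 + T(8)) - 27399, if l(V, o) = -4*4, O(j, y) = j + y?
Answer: 5609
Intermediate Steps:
l(V, o) = -16
T(f) = -11 + f (T(f) = (-16 + f) + (-2 + 7) = (-16 + f) + 5 = -11 + f)
(33011 + T(8)) - 27399 = (33011 + (-11 + 8)) - 27399 = (33011 - 3) - 27399 = 33008 - 27399 = 5609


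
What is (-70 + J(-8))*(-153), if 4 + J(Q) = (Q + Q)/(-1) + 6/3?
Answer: 8568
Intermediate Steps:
J(Q) = -2 - 2*Q (J(Q) = -4 + ((Q + Q)/(-1) + 6/3) = -4 + ((2*Q)*(-1) + 6*(⅓)) = -4 + (-2*Q + 2) = -4 + (2 - 2*Q) = -2 - 2*Q)
(-70 + J(-8))*(-153) = (-70 + (-2 - 2*(-8)))*(-153) = (-70 + (-2 + 16))*(-153) = (-70 + 14)*(-153) = -56*(-153) = 8568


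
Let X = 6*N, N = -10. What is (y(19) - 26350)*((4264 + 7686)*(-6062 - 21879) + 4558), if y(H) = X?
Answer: 8818045252720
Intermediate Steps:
X = -60 (X = 6*(-10) = -60)
y(H) = -60
(y(19) - 26350)*((4264 + 7686)*(-6062 - 21879) + 4558) = (-60 - 26350)*((4264 + 7686)*(-6062 - 21879) + 4558) = -26410*(11950*(-27941) + 4558) = -26410*(-333894950 + 4558) = -26410*(-333890392) = 8818045252720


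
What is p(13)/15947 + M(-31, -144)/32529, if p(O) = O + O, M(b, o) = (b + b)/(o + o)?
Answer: 122282933/74698554672 ≈ 0.0016370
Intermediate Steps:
M(b, o) = b/o (M(b, o) = (2*b)/((2*o)) = (2*b)*(1/(2*o)) = b/o)
p(O) = 2*O
p(13)/15947 + M(-31, -144)/32529 = (2*13)/15947 - 31/(-144)/32529 = 26*(1/15947) - 31*(-1/144)*(1/32529) = 26/15947 + (31/144)*(1/32529) = 26/15947 + 31/4684176 = 122282933/74698554672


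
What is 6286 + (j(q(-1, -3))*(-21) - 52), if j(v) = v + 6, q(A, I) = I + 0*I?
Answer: 6171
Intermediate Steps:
q(A, I) = I (q(A, I) = I + 0 = I)
j(v) = 6 + v
6286 + (j(q(-1, -3))*(-21) - 52) = 6286 + ((6 - 3)*(-21) - 52) = 6286 + (3*(-21) - 52) = 6286 + (-63 - 52) = 6286 - 115 = 6171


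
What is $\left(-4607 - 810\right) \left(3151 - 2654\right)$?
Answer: $-2692249$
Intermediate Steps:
$\left(-4607 - 810\right) \left(3151 - 2654\right) = \left(-5417\right) 497 = -2692249$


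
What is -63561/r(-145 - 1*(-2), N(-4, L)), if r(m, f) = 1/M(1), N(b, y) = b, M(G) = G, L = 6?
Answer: -63561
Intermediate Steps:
r(m, f) = 1 (r(m, f) = 1/1 = 1)
-63561/r(-145 - 1*(-2), N(-4, L)) = -63561/1 = -63561*1 = -63561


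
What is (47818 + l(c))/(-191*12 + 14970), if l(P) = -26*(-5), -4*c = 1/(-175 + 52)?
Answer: 23974/6339 ≈ 3.7820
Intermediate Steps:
c = 1/492 (c = -1/(4*(-175 + 52)) = -¼/(-123) = -¼*(-1/123) = 1/492 ≈ 0.0020325)
l(P) = 130
(47818 + l(c))/(-191*12 + 14970) = (47818 + 130)/(-191*12 + 14970) = 47948/(-2292 + 14970) = 47948/12678 = 47948*(1/12678) = 23974/6339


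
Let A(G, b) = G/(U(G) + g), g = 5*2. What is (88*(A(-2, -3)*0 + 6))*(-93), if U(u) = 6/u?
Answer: -49104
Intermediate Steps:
g = 10
A(G, b) = G/(10 + 6/G) (A(G, b) = G/(6/G + 10) = G/(10 + 6/G))
(88*(A(-2, -3)*0 + 6))*(-93) = (88*(((1/2)*(-2)**2/(3 + 5*(-2)))*0 + 6))*(-93) = (88*(((1/2)*4/(3 - 10))*0 + 6))*(-93) = (88*(((1/2)*4/(-7))*0 + 6))*(-93) = (88*(((1/2)*4*(-1/7))*0 + 6))*(-93) = (88*(-2/7*0 + 6))*(-93) = (88*(0 + 6))*(-93) = (88*6)*(-93) = 528*(-93) = -49104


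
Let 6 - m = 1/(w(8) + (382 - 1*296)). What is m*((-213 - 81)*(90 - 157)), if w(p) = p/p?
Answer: 3420886/29 ≈ 1.1796e+5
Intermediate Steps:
w(p) = 1
m = 521/87 (m = 6 - 1/(1 + (382 - 1*296)) = 6 - 1/(1 + (382 - 296)) = 6 - 1/(1 + 86) = 6 - 1/87 = 521/87 ≈ 5.9885)
m*((-213 - 81)*(90 - 157)) = 521*((-213 - 81)*(90 - 157))/87 = 521*(-294*(-67))/87 = (521/87)*19698 = 3420886/29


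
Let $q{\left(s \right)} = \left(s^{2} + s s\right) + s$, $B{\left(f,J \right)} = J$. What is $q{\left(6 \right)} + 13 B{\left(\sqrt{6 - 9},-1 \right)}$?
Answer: $65$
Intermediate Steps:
$q{\left(s \right)} = s + 2 s^{2}$ ($q{\left(s \right)} = \left(s^{2} + s^{2}\right) + s = 2 s^{2} + s = s + 2 s^{2}$)
$q{\left(6 \right)} + 13 B{\left(\sqrt{6 - 9},-1 \right)} = 6 \left(1 + 2 \cdot 6\right) + 13 \left(-1\right) = 6 \left(1 + 12\right) - 13 = 6 \cdot 13 - 13 = 78 - 13 = 65$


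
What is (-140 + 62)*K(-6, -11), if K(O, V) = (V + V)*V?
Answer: -18876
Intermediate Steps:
K(O, V) = 2*V² (K(O, V) = (2*V)*V = 2*V²)
(-140 + 62)*K(-6, -11) = (-140 + 62)*(2*(-11)²) = -156*121 = -78*242 = -18876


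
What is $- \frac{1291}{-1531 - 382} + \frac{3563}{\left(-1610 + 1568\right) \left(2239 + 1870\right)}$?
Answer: $\frac{30854597}{47163102} \approx 0.65421$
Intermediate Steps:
$- \frac{1291}{-1531 - 382} + \frac{3563}{\left(-1610 + 1568\right) \left(2239 + 1870\right)} = - \frac{1291}{-1531 - 382} + \frac{3563}{\left(-42\right) 4109} = - \frac{1291}{-1913} + \frac{3563}{-172578} = \left(-1291\right) \left(- \frac{1}{1913}\right) + 3563 \left(- \frac{1}{172578}\right) = \frac{1291}{1913} - \frac{509}{24654} = \frac{30854597}{47163102}$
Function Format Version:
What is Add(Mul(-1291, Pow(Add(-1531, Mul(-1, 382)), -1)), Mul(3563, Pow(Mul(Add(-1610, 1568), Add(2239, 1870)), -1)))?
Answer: Rational(30854597, 47163102) ≈ 0.65421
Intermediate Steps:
Add(Mul(-1291, Pow(Add(-1531, Mul(-1, 382)), -1)), Mul(3563, Pow(Mul(Add(-1610, 1568), Add(2239, 1870)), -1))) = Add(Mul(-1291, Pow(Add(-1531, -382), -1)), Mul(3563, Pow(Mul(-42, 4109), -1))) = Add(Mul(-1291, Pow(-1913, -1)), Mul(3563, Pow(-172578, -1))) = Add(Mul(-1291, Rational(-1, 1913)), Mul(3563, Rational(-1, 172578))) = Add(Rational(1291, 1913), Rational(-509, 24654)) = Rational(30854597, 47163102)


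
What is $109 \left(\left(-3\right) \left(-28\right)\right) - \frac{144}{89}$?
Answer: $\frac{814740}{89} \approx 9154.4$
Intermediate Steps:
$109 \left(\left(-3\right) \left(-28\right)\right) - \frac{144}{89} = 109 \cdot 84 - \frac{144}{89} = 9156 - \frac{144}{89} = \frac{814740}{89}$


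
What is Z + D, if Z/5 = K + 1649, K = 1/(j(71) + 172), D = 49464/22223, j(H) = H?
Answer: 44536689172/5400189 ≈ 8247.3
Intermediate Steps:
D = 49464/22223 (D = 49464*(1/22223) = 49464/22223 ≈ 2.2258)
K = 1/243 (K = 1/(71 + 172) = 1/243 ≈ 0.0041152)
Z = 2003540/243 (Z = 5*(1/243 + 1649) = 5*(400708/243) = 2003540/243 ≈ 8245.0)
Z + D = 2003540/243 + 49464/22223 = 44536689172/5400189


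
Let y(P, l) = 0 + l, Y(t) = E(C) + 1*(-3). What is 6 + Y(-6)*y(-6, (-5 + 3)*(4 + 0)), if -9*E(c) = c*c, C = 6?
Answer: 62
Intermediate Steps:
E(c) = -c²/9 (E(c) = -c*c/9 = -c²/9)
Y(t) = -7 (Y(t) = -⅑*6² + 1*(-3) = -⅑*36 - 3 = -4 - 3 = -7)
y(P, l) = l
6 + Y(-6)*y(-6, (-5 + 3)*(4 + 0)) = 6 - 7*(-5 + 3)*(4 + 0) = 6 - (-14)*4 = 6 - 7*(-8) = 6 + 56 = 62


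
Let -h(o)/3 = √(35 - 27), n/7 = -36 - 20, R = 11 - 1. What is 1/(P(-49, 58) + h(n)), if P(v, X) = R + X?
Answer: 17/1138 + 3*√2/2276 ≈ 0.016803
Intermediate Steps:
R = 10
P(v, X) = 10 + X
n = -392 (n = 7*(-36 - 20) = 7*(-56) = -392)
h(o) = -6*√2 (h(o) = -3*√(35 - 27) = -6*√2)
1/(P(-49, 58) + h(n)) = 1/((10 + 58) - 6*√2) = 1/(68 - 6*√2)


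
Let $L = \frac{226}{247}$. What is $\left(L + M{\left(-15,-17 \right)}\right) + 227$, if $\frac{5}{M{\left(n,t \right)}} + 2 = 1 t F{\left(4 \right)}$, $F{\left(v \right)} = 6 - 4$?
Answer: $\frac{2025385}{8892} \approx 227.78$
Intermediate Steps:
$F{\left(v \right)} = 2$ ($F{\left(v \right)} = 6 - 4 = 2$)
$M{\left(n,t \right)} = \frac{5}{-2 + 2 t}$ ($M{\left(n,t \right)} = \frac{5}{-2 + 1 t 2} = \frac{5}{-2 + t 2} = \frac{5}{-2 + 2 t}$)
$L = \frac{226}{247}$ ($L = 226 \cdot \frac{1}{247} = \frac{226}{247} \approx 0.91498$)
$\left(L + M{\left(-15,-17 \right)}\right) + 227 = \left(\frac{226}{247} + \frac{5}{2 \left(-1 - 17\right)}\right) + 227 = \left(\frac{226}{247} + \frac{5}{2 \left(-18\right)}\right) + 227 = \left(\frac{226}{247} + \frac{5}{2} \left(- \frac{1}{18}\right)\right) + 227 = \left(\frac{226}{247} - \frac{5}{36}\right) + 227 = \frac{6901}{8892} + 227 = \frac{2025385}{8892}$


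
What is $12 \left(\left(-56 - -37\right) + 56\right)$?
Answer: $444$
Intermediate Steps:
$12 \left(\left(-56 - -37\right) + 56\right) = 12 \left(\left(-56 + 37\right) + 56\right) = 12 \left(-19 + 56\right) = 12 \cdot 37 = 444$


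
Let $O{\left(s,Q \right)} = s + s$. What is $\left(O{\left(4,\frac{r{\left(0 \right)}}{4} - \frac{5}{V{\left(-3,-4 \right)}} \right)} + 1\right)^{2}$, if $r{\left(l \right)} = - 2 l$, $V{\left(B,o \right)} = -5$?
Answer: $81$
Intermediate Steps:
$O{\left(s,Q \right)} = 2 s$
$\left(O{\left(4,\frac{r{\left(0 \right)}}{4} - \frac{5}{V{\left(-3,-4 \right)}} \right)} + 1\right)^{2} = \left(2 \cdot 4 + 1\right)^{2} = \left(8 + 1\right)^{2} = 9^{2} = 81$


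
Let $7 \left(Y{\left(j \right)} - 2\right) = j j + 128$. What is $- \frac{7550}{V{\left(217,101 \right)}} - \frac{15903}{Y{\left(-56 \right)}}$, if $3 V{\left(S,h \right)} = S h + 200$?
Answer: $- \frac{2536333257}{72499526} \approx -34.984$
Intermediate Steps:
$V{\left(S,h \right)} = \frac{200}{3} + \frac{S h}{3}$ ($V{\left(S,h \right)} = \frac{S h + 200}{3} = \frac{200 + S h}{3} = \frac{200}{3} + \frac{S h}{3}$)
$Y{\left(j \right)} = \frac{142}{7} + \frac{j^{2}}{7}$ ($Y{\left(j \right)} = 2 + \frac{j j + 128}{7} = 2 + \frac{j^{2} + 128}{7} = 2 + \frac{128 + j^{2}}{7} = 2 + \left(\frac{128}{7} + \frac{j^{2}}{7}\right) = \frac{142}{7} + \frac{j^{2}}{7}$)
$- \frac{7550}{V{\left(217,101 \right)}} - \frac{15903}{Y{\left(-56 \right)}} = - \frac{7550}{\frac{200}{3} + \frac{1}{3} \cdot 217 \cdot 101} - \frac{15903}{\frac{142}{7} + \frac{\left(-56\right)^{2}}{7}} = - \frac{7550}{\frac{200}{3} + \frac{21917}{3}} - \frac{15903}{\frac{142}{7} + \frac{1}{7} \cdot 3136} = - \frac{7550}{\frac{22117}{3}} - \frac{15903}{\frac{142}{7} + 448} = \left(-7550\right) \frac{3}{22117} - \frac{15903}{\frac{3278}{7}} = - \frac{22650}{22117} - \frac{111321}{3278} = - \frac{2536333257}{72499526}$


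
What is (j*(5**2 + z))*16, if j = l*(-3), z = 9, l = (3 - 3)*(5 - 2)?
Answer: 0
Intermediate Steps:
l = 0 (l = 0*3 = 0)
j = 0 (j = 0*(-3) = 0)
(j*(5**2 + z))*16 = (0*(5**2 + 9))*16 = (0*(25 + 9))*16 = (0*34)*16 = 0*16 = 0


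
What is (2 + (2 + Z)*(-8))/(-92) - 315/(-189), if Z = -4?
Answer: 203/138 ≈ 1.4710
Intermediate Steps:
(2 + (2 + Z)*(-8))/(-92) - 315/(-189) = (2 + (2 - 4)*(-8))/(-92) - 315/(-189) = (2 - 2*(-8))*(-1/92) - 315*(-1/189) = (2 + 16)*(-1/92) + 5/3 = 18*(-1/92) + 5/3 = -9/46 + 5/3 = 203/138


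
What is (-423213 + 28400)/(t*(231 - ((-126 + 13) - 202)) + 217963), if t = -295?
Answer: -394813/56893 ≈ -6.9396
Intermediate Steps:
(-423213 + 28400)/(t*(231 - ((-126 + 13) - 202)) + 217963) = (-423213 + 28400)/(-295*(231 - ((-126 + 13) - 202)) + 217963) = -394813/(-295*(231 - (-113 - 202)) + 217963) = -394813/(-295*(231 - 1*(-315)) + 217963) = -394813/(-295*(231 + 315) + 217963) = -394813/(-295*546 + 217963) = -394813/(-161070 + 217963) = -394813/56893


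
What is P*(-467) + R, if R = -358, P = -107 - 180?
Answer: 133671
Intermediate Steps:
P = -287
P*(-467) + R = -287*(-467) - 358 = 134029 - 358 = 133671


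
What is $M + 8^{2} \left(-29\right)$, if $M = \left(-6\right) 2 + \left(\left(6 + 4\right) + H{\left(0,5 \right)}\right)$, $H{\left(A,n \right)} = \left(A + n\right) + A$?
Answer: $-1853$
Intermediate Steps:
$H{\left(A,n \right)} = n + 2 A$
$M = 3$ ($M = \left(-6\right) 2 + \left(\left(6 + 4\right) + \left(5 + 2 \cdot 0\right)\right) = -12 + \left(10 + \left(5 + 0\right)\right) = -12 + \left(10 + 5\right) = -12 + 15 = 3$)
$M + 8^{2} \left(-29\right) = 3 + 8^{2} \left(-29\right) = 3 + 64 \left(-29\right) = 3 - 1856 = -1853$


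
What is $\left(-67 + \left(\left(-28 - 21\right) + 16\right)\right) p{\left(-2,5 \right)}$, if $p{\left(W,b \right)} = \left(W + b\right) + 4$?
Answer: $-700$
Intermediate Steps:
$p{\left(W,b \right)} = 4 + W + b$
$\left(-67 + \left(\left(-28 - 21\right) + 16\right)\right) p{\left(-2,5 \right)} = \left(-67 + \left(\left(-28 - 21\right) + 16\right)\right) \left(4 - 2 + 5\right) = \left(-67 + \left(-49 + 16\right)\right) 7 = \left(-67 - 33\right) 7 = \left(-100\right) 7 = -700$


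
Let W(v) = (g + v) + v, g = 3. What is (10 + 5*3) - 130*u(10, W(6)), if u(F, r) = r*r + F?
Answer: -30525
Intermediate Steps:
W(v) = 3 + 2*v (W(v) = (3 + v) + v = 3 + 2*v)
u(F, r) = F + r² (u(F, r) = r² + F = F + r²)
(10 + 5*3) - 130*u(10, W(6)) = (10 + 5*3) - 130*(10 + (3 + 2*6)²) = (10 + 15) - 130*(10 + (3 + 12)²) = 25 - 130*(10 + 15²) = 25 - 130*(10 + 225) = 25 - 130*235 = 25 - 30550 = -30525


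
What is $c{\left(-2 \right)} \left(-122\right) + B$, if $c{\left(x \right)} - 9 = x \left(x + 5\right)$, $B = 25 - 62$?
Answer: $-403$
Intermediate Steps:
$B = -37$
$c{\left(x \right)} = 9 + x \left(5 + x\right)$ ($c{\left(x \right)} = 9 + x \left(x + 5\right) = 9 + x \left(5 + x\right)$)
$c{\left(-2 \right)} \left(-122\right) + B = \left(9 + \left(-2\right)^{2} + 5 \left(-2\right)\right) \left(-122\right) - 37 = \left(9 + 4 - 10\right) \left(-122\right) - 37 = 3 \left(-122\right) - 37 = -366 - 37 = -403$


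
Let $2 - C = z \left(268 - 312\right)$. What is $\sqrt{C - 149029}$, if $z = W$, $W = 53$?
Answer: $i \sqrt{146695} \approx 383.01 i$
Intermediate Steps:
$z = 53$
$C = 2334$ ($C = 2 - 53 \left(268 - 312\right) = 2 - 53 \left(-44\right) = 2 - -2332 = 2 + 2332 = 2334$)
$\sqrt{C - 149029} = \sqrt{2334 - 149029} = \sqrt{-146695} = i \sqrt{146695}$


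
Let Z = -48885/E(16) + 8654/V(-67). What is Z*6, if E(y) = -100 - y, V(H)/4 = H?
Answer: 9072987/3886 ≈ 2334.8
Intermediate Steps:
V(H) = 4*H
Z = 3024329/7772 (Z = -48885/(-100 - 1*16) + 8654/((4*(-67))) = -48885/(-100 - 16) + 8654/(-268) = -48885/(-116) + 8654*(-1/268) = -48885*(-1/116) - 4327/134 = 48885/116 - 4327/134 = 3024329/7772 ≈ 389.13)
Z*6 = (3024329/7772)*6 = 9072987/3886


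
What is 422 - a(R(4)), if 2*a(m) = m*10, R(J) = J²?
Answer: 342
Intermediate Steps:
a(m) = 5*m (a(m) = (m*10)/2 = (10*m)/2 = 5*m)
422 - a(R(4)) = 422 - 5*4² = 422 - 5*16 = 422 - 1*80 = 422 - 80 = 342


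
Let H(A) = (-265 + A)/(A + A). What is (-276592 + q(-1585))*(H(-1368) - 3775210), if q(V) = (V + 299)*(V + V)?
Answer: -3270865527820163/228 ≈ -1.4346e+13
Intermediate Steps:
q(V) = 2*V*(299 + V) (q(V) = (299 + V)*(2*V) = 2*V*(299 + V))
H(A) = (-265 + A)/(2*A) (H(A) = (-265 + A)/((2*A)) = (-265 + A)*(1/(2*A)) = (-265 + A)/(2*A))
(-276592 + q(-1585))*(H(-1368) - 3775210) = (-276592 + 2*(-1585)*(299 - 1585))*((½)*(-265 - 1368)/(-1368) - 3775210) = (-276592 + 2*(-1585)*(-1286))*((½)*(-1/1368)*(-1633) - 3775210) = (-276592 + 4076620)*(1633/2736 - 3775210) = 3800028*(-10328972927/2736) = -3270865527820163/228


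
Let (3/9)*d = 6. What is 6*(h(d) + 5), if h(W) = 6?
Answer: 66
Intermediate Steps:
d = 18 (d = 3*6 = 18)
6*(h(d) + 5) = 6*(6 + 5) = 6*11 = 66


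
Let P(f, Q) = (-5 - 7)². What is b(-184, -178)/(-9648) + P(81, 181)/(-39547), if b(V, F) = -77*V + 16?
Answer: -7810055/5299298 ≈ -1.4738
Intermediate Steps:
P(f, Q) = 144 (P(f, Q) = (-12)² = 144)
b(V, F) = 16 - 77*V
b(-184, -178)/(-9648) + P(81, 181)/(-39547) = (16 - 77*(-184))/(-9648) + 144/(-39547) = (16 + 14168)*(-1/9648) + 144*(-1/39547) = 14184*(-1/9648) - 144/39547 = -197/134 - 144/39547 = -7810055/5299298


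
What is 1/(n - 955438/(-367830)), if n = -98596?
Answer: -183915/18132805621 ≈ -1.0143e-5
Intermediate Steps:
1/(n - 955438/(-367830)) = 1/(-98596 - 955438/(-367830)) = 1/(-98596 - 955438*(-1/367830)) = 1/(-98596 + 477719/183915) = 1/(-18132805621/183915) = -183915/18132805621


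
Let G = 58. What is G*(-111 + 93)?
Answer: -1044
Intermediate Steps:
G*(-111 + 93) = 58*(-111 + 93) = 58*(-18) = -1044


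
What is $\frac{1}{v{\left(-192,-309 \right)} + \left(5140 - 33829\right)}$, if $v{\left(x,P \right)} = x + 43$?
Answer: $- \frac{1}{28838} \approx -3.4676 \cdot 10^{-5}$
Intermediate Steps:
$v{\left(x,P \right)} = 43 + x$
$\frac{1}{v{\left(-192,-309 \right)} + \left(5140 - 33829\right)} = \frac{1}{\left(43 - 192\right) + \left(5140 - 33829\right)} = \frac{1}{-149 + \left(5140 - 33829\right)} = \frac{1}{-149 - 28689} = \frac{1}{-28838} = - \frac{1}{28838}$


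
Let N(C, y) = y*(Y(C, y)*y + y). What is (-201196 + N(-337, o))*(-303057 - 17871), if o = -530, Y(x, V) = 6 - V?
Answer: -48345269152512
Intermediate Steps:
N(C, y) = y*(y + y*(6 - y)) (N(C, y) = y*((6 - y)*y + y) = y*(y*(6 - y) + y) = y*(y + y*(6 - y)))
(-201196 + N(-337, o))*(-303057 - 17871) = (-201196 + (-530)²*(7 - 1*(-530)))*(-303057 - 17871) = (-201196 + 280900*(7 + 530))*(-320928) = (-201196 + 280900*537)*(-320928) = (-201196 + 150843300)*(-320928) = 150642104*(-320928) = -48345269152512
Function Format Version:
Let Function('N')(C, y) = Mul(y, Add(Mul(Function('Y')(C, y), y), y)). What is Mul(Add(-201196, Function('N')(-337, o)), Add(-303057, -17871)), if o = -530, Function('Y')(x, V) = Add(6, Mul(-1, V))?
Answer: -48345269152512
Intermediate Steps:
Function('N')(C, y) = Mul(y, Add(y, Mul(y, Add(6, Mul(-1, y))))) (Function('N')(C, y) = Mul(y, Add(Mul(Add(6, Mul(-1, y)), y), y)) = Mul(y, Add(Mul(y, Add(6, Mul(-1, y))), y)) = Mul(y, Add(y, Mul(y, Add(6, Mul(-1, y))))))
Mul(Add(-201196, Function('N')(-337, o)), Add(-303057, -17871)) = Mul(Add(-201196, Mul(Pow(-530, 2), Add(7, Mul(-1, -530)))), Add(-303057, -17871)) = Mul(Add(-201196, Mul(280900, Add(7, 530))), -320928) = Mul(Add(-201196, Mul(280900, 537)), -320928) = Mul(Add(-201196, 150843300), -320928) = Mul(150642104, -320928) = -48345269152512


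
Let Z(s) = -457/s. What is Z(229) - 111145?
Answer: -25452662/229 ≈ -1.1115e+5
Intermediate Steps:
Z(229) - 111145 = -457/229 - 111145 = -25452662/229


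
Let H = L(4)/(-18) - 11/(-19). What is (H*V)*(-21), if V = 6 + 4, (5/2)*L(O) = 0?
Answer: -2310/19 ≈ -121.58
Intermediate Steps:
L(O) = 0 (L(O) = (2/5)*0 = 0)
H = 11/19 (H = 0/(-18) - 11/(-19) = 0*(-1/18) - 11*(-1/19) = 0 + 11/19 = 11/19 ≈ 0.57895)
V = 10
(H*V)*(-21) = ((11/19)*10)*(-21) = (110/19)*(-21) = -2310/19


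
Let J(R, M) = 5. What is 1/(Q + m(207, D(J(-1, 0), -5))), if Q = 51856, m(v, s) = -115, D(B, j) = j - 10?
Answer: 1/51741 ≈ 1.9327e-5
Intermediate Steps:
D(B, j) = -10 + j
1/(Q + m(207, D(J(-1, 0), -5))) = 1/(51856 - 115) = 1/51741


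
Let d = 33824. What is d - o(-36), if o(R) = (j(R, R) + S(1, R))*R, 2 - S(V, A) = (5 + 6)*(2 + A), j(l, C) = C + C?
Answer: 44768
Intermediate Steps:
j(l, C) = 2*C
S(V, A) = -20 - 11*A (S(V, A) = 2 - (5 + 6)*(2 + A) = 2 - 11*(2 + A) = 2 - (22 + 11*A) = 2 + (-22 - 11*A) = -20 - 11*A)
o(R) = R*(-20 - 9*R) (o(R) = (2*R + (-20 - 11*R))*R = (-20 - 9*R)*R = R*(-20 - 9*R))
d - o(-36) = 33824 - (-1)*(-36)*(20 + 9*(-36)) = 33824 - (-1)*(-36)*(20 - 324) = 33824 - (-1)*(-36)*(-304) = 33824 - 1*(-10944) = 33824 + 10944 = 44768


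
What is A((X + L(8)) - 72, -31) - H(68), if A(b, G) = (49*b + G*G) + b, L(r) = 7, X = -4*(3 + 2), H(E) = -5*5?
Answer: -3264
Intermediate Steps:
H(E) = -25
X = -20 (X = -4*5 = -20)
A(b, G) = G**2 + 50*b (A(b, G) = (49*b + G**2) + b = (G**2 + 49*b) + b = G**2 + 50*b)
A((X + L(8)) - 72, -31) - H(68) = ((-31)**2 + 50*((-20 + 7) - 72)) - 1*(-25) = (961 + 50*(-13 - 72)) + 25 = (961 + 50*(-85)) + 25 = (961 - 4250) + 25 = -3289 + 25 = -3264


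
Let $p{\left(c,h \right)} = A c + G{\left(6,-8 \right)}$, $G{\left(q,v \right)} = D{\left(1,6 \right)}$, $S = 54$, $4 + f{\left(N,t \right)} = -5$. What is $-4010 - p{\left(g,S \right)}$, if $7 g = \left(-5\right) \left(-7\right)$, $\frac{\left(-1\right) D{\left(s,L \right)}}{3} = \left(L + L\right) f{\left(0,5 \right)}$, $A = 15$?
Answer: $-4409$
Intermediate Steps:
$f{\left(N,t \right)} = -9$ ($f{\left(N,t \right)} = -4 - 5 = -9$)
$D{\left(s,L \right)} = 54 L$ ($D{\left(s,L \right)} = - 3 \left(L + L\right) \left(-9\right) = - 3 \cdot 2 L \left(-9\right) = - 3 \left(- 18 L\right) = 54 L$)
$G{\left(q,v \right)} = 324$ ($G{\left(q,v \right)} = 54 \cdot 6 = 324$)
$g = 5$ ($g = \frac{\left(-5\right) \left(-7\right)}{7} = \frac{1}{7} \cdot 35 = 5$)
$p{\left(c,h \right)} = 324 + 15 c$ ($p{\left(c,h \right)} = 15 c + 324 = 324 + 15 c$)
$-4010 - p{\left(g,S \right)} = -4010 - \left(324 + 15 \cdot 5\right) = -4010 - \left(324 + 75\right) = -4010 - 399 = -4409$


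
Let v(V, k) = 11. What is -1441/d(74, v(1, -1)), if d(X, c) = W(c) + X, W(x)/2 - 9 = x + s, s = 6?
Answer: -1441/126 ≈ -11.437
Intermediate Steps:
W(x) = 30 + 2*x (W(x) = 18 + 2*(x + 6) = 18 + 2*(6 + x) = 18 + (12 + 2*x) = 30 + 2*x)
d(X, c) = 30 + X + 2*c (d(X, c) = (30 + 2*c) + X = 30 + X + 2*c)
-1441/d(74, v(1, -1)) = -1441/(30 + 74 + 2*11) = -1441/(30 + 74 + 22) = -1441/126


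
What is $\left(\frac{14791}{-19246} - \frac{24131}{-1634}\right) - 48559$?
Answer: $- \frac{381660356786}{7861991} \approx -48545.0$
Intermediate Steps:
$\left(\frac{14791}{-19246} - \frac{24131}{-1634}\right) - 48559 = \left(14791 \left(- \frac{1}{19246}\right) - - \frac{24131}{1634}\right) - 48559 = \left(- \frac{14791}{19246} + \frac{24131}{1634}\right) - 48559 = \frac{110064183}{7861991} - 48559 = - \frac{381660356786}{7861991}$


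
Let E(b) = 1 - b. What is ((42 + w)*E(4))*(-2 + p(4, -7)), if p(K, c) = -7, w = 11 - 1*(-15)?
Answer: 1836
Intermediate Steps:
w = 26 (w = 11 + 15 = 26)
((42 + w)*E(4))*(-2 + p(4, -7)) = ((42 + 26)*(1 - 1*4))*(-2 - 7) = (68*(1 - 4))*(-9) = (68*(-3))*(-9) = -204*(-9) = 1836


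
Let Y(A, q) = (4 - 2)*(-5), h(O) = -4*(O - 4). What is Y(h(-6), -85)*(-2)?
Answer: 20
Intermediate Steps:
h(O) = 16 - 4*O (h(O) = -4*(-4 + O) = 16 - 4*O)
Y(A, q) = -10 (Y(A, q) = 2*(-5) = -10)
Y(h(-6), -85)*(-2) = -10*(-2) = 20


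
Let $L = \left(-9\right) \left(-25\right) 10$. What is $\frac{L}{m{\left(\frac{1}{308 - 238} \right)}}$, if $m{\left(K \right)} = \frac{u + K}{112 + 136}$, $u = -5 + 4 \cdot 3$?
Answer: $\frac{39060000}{491} \approx 79552.0$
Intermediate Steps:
$u = 7$ ($u = -5 + 12 = 7$)
$m{\left(K \right)} = \frac{7}{248} + \frac{K}{248}$ ($m{\left(K \right)} = \frac{7 + K}{112 + 136} = \frac{7 + K}{248} = \left(7 + K\right) \frac{1}{248} = \frac{7}{248} + \frac{K}{248}$)
$L = 2250$ ($L = 225 \cdot 10 = 2250$)
$\frac{L}{m{\left(\frac{1}{308 - 238} \right)}} = \frac{2250}{\frac{7}{248} + \frac{1}{248 \left(308 - 238\right)}} = \frac{2250}{\frac{7}{248} + \frac{1}{248 \cdot 70}} = \frac{2250}{\frac{7}{248} + \frac{1}{248} \cdot \frac{1}{70}} = \frac{2250}{\frac{7}{248} + \frac{1}{17360}} = \frac{2250}{\frac{491}{17360}} = 2250 \cdot \frac{17360}{491} = \frac{39060000}{491}$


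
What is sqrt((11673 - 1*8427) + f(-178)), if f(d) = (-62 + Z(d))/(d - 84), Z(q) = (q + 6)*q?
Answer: sqrt(53703319)/131 ≈ 55.941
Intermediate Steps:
Z(q) = q*(6 + q) (Z(q) = (6 + q)*q = q*(6 + q))
f(d) = (-62 + d*(6 + d))/(-84 + d) (f(d) = (-62 + d*(6 + d))/(d - 84) = (-62 + d*(6 + d))/(-84 + d))
sqrt((11673 - 1*8427) + f(-178)) = sqrt((11673 - 1*8427) + (-62 - 178*(6 - 178))/(-84 - 178)) = sqrt((11673 - 8427) + (-62 - 178*(-172))/(-262)) = sqrt(3246 - (-62 + 30616)/262) = sqrt(3246 - 1/262*30554) = sqrt(3246 - 15277/131) = sqrt(409949/131) = sqrt(53703319)/131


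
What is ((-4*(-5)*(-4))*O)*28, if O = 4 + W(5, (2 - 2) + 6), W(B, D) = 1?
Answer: -11200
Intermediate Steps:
O = 5 (O = 4 + 1 = 5)
((-4*(-5)*(-4))*O)*28 = ((-4*(-5)*(-4))*5)*28 = ((20*(-4))*5)*28 = -80*5*28 = -400*28 = -11200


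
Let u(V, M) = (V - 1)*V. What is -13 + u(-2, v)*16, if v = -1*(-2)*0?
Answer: 83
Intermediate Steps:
v = 0 (v = 2*0 = 0)
u(V, M) = V*(-1 + V) (u(V, M) = (-1 + V)*V = V*(-1 + V))
-13 + u(-2, v)*16 = -13 - 2*(-1 - 2)*16 = -13 - 2*(-3)*16 = -13 + 6*16 = -13 + 96 = 83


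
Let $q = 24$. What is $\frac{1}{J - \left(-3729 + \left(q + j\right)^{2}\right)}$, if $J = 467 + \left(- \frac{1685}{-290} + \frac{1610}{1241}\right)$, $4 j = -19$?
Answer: $\frac{575824}{2206871499} \approx 0.00026092$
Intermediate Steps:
$j = - \frac{19}{4}$ ($j = \frac{1}{4} \left(-19\right) = - \frac{19}{4} \approx -4.75$)
$J = \frac{34125323}{71978}$ ($J = 467 + \left(\left(-1685\right) \left(- \frac{1}{290}\right) + 1610 \cdot \frac{1}{1241}\right) = 467 + \left(\frac{337}{58} + \frac{1610}{1241}\right) = 467 + \frac{511597}{71978} = \frac{34125323}{71978} \approx 474.11$)
$\frac{1}{J - \left(-3729 + \left(q + j\right)^{2}\right)} = \frac{1}{\frac{34125323}{71978} + \left(3729 - \left(24 - \frac{19}{4}\right)^{2}\right)} = \frac{1}{\frac{34125323}{71978} + \left(3729 - \left(\frac{77}{4}\right)^{2}\right)} = \frac{1}{\frac{34125323}{71978} + \left(3729 - \frac{5929}{16}\right)} = \frac{1}{\frac{34125323}{71978} + \frac{53735}{16}} = \frac{1}{\frac{2206871499}{575824}} = \frac{575824}{2206871499}$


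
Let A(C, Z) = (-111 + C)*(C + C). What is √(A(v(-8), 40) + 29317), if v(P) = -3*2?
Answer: √30721 ≈ 175.27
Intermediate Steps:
v(P) = -6
A(C, Z) = 2*C*(-111 + C) (A(C, Z) = (-111 + C)*(2*C) = 2*C*(-111 + C))
√(A(v(-8), 40) + 29317) = √(2*(-6)*(-111 - 6) + 29317) = √(2*(-6)*(-117) + 29317) = √(1404 + 29317) = √30721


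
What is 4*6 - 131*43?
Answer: -5609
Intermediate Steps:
4*6 - 131*43 = 24 - 5633 = -5609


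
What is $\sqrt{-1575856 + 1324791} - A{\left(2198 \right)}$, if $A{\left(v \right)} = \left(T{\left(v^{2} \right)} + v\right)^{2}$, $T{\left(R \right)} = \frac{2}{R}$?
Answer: $- \frac{28190718008989280809}{5835133022404} + i \sqrt{251065} \approx -4.8312 \cdot 10^{6} + 501.06 i$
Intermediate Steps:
$A{\left(v \right)} = \left(v + \frac{2}{v^{2}}\right)^{2}$ ($A{\left(v \right)} = \left(\frac{2}{v^{2}} + v\right)^{2} = \left(v + \frac{2}{v^{2}}\right)^{2}$)
$\sqrt{-1575856 + 1324791} - A{\left(2198 \right)} = \sqrt{-1575856 + 1324791} - \frac{\left(2 + 2198^{3}\right)^{2}}{23340532089616} = \sqrt{-251065} - \frac{\left(2 + 10618986392\right)^{2}}{23340532089616} = i \sqrt{251065} - \frac{10618986394^{2}}{23340532089616} = i \sqrt{251065} - \frac{1}{23340532089616} \cdot 112762872035957123236 = i \sqrt{251065} - \frac{28190718008989280809}{5835133022404} = - \frac{28190718008989280809}{5835133022404} + i \sqrt{251065}$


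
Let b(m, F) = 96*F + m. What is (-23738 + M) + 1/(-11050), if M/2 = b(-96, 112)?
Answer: -26807301/11050 ≈ -2426.0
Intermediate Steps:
b(m, F) = m + 96*F
M = 21312 (M = 2*(-96 + 96*112) = 2*(-96 + 10752) = 2*10656 = 21312)
(-23738 + M) + 1/(-11050) = (-23738 + 21312) + 1/(-11050) = -2426 - 1/11050 = -26807301/11050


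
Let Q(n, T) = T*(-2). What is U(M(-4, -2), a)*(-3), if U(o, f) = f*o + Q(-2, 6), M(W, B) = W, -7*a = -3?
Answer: 288/7 ≈ 41.143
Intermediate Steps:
a = 3/7 (a = -⅐*(-3) = 3/7 ≈ 0.42857)
Q(n, T) = -2*T
U(o, f) = -12 + f*o (U(o, f) = f*o - 2*6 = f*o - 12 = -12 + f*o)
U(M(-4, -2), a)*(-3) = (-12 + (3/7)*(-4))*(-3) = (-12 - 12/7)*(-3) = -96/7*(-3) = 288/7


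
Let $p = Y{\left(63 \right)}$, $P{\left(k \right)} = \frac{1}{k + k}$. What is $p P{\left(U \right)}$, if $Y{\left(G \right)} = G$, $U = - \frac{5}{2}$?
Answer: $- \frac{63}{5} \approx -12.6$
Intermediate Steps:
$U = - \frac{5}{2}$ ($U = \left(-5\right) \frac{1}{2} = - \frac{5}{2} \approx -2.5$)
$P{\left(k \right)} = \frac{1}{2 k}$
$p = 63$
$p P{\left(U \right)} = 63 \frac{1}{2 \left(- \frac{5}{2}\right)} = 63 \cdot \frac{1}{2} \left(- \frac{2}{5}\right) = 63 \left(- \frac{1}{5}\right) = - \frac{63}{5}$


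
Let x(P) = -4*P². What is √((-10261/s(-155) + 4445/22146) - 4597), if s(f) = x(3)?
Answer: I*√2114688140141/22146 ≈ 65.664*I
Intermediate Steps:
s(f) = -36 (s(f) = -4*3² = -4*9 = -36)
√((-10261/s(-155) + 4445/22146) - 4597) = √((-10261/(-36) + 4445/22146) - 4597) = √((-10261*(-1/36) + 4445*(1/22146)) - 4597) = √((10261/36 + 4445/22146) - 4597) = √(37900021/132876 - 4597) = √(-572930951/132876) = I*√2114688140141/22146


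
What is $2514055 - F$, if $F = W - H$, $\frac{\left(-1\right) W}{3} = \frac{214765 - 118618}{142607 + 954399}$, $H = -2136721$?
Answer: $\frac{413937950445}{1097006} \approx 3.7733 \cdot 10^{5}$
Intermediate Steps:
$W = - \frac{288441}{1097006}$ ($W = - 3 \frac{214765 - 118618}{142607 + 954399} = - 3 \cdot \frac{96147}{1097006} = - 3 \cdot 96147 \cdot \frac{1}{1097006} = \left(-3\right) \frac{96147}{1097006} = - \frac{288441}{1097006} \approx -0.26293$)
$F = \frac{2343995468885}{1097006}$ ($F = - \frac{288441}{1097006} - -2136721 = - \frac{288441}{1097006} + 2136721 = \frac{2343995468885}{1097006} \approx 2.1367 \cdot 10^{6}$)
$2514055 - F = 2514055 - \frac{2343995468885}{1097006} = \frac{413937950445}{1097006}$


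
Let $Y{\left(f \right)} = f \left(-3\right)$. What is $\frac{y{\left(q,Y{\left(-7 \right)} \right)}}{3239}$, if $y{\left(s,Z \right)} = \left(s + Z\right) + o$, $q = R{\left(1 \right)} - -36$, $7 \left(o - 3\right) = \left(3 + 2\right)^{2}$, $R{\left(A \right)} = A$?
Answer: $\frac{452}{22673} \approx 0.019936$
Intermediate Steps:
$o = \frac{46}{7}$ ($o = 3 + \frac{\left(3 + 2\right)^{2}}{7} = 3 + \frac{5^{2}}{7} = 3 + \frac{1}{7} \cdot 25 = 3 + \frac{25}{7} = \frac{46}{7} \approx 6.5714$)
$Y{\left(f \right)} = - 3 f$
$q = 37$ ($q = 1 - -36 = 1 + 36 = 37$)
$y{\left(s,Z \right)} = \frac{46}{7} + Z + s$ ($y{\left(s,Z \right)} = \left(s + Z\right) + \frac{46}{7} = \left(Z + s\right) + \frac{46}{7} = \frac{46}{7} + Z + s$)
$\frac{y{\left(q,Y{\left(-7 \right)} \right)}}{3239} = \frac{\frac{46}{7} - -21 + 37}{3239} = \left(\frac{46}{7} + 21 + 37\right) \frac{1}{3239} = \frac{452}{7} \cdot \frac{1}{3239} = \frac{452}{22673}$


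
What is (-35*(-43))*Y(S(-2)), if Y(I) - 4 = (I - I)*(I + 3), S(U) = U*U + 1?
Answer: 6020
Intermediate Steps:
S(U) = 1 + U² (S(U) = U² + 1 = 1 + U²)
Y(I) = 4 (Y(I) = 4 + (I - I)*(I + 3) = 4 + 0*(3 + I) = 4 + 0 = 4)
(-35*(-43))*Y(S(-2)) = -35*(-43)*4 = 1505*4 = 6020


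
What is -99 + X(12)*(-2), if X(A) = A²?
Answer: -387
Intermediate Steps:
-99 + X(12)*(-2) = -99 + 12²*(-2) = -99 + 144*(-2) = -99 - 288 = -387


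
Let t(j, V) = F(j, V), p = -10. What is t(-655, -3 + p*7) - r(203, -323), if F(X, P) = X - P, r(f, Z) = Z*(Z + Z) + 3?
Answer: -209243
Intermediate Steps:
r(f, Z) = 3 + 2*Z² (r(f, Z) = Z*(2*Z) + 3 = 2*Z² + 3 = 3 + 2*Z²)
t(j, V) = j - V
t(-655, -3 + p*7) - r(203, -323) = (-655 - (-3 - 10*7)) - (3 + 2*(-323)²) = (-655 - (-3 - 70)) - (3 + 2*104329) = (-655 - 1*(-73)) - (3 + 208658) = (-655 + 73) - 1*208661 = -582 - 208661 = -209243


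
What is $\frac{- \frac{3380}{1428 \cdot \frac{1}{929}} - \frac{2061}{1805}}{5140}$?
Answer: $- \frac{708834901}{1656069450} \approx -0.42802$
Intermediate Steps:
$\frac{- \frac{3380}{1428 \cdot \frac{1}{929}} - \frac{2061}{1805}}{5140} = \left(- \frac{3380}{1428 \cdot \frac{1}{929}} - \frac{2061}{1805}\right) \frac{1}{5140} = \left(- \frac{3380}{\frac{1428}{929}} - \frac{2061}{1805}\right) \frac{1}{5140} = \left(\left(-3380\right) \frac{929}{1428} - \frac{2061}{1805}\right) \frac{1}{5140} = \left(- \frac{785005}{357} - \frac{2061}{1805}\right) \frac{1}{5140} = \left(- \frac{1417669802}{644385}\right) \frac{1}{5140} = - \frac{708834901}{1656069450}$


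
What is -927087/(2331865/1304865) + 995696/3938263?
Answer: -952841299797603605/1836699530099 ≈ -5.1878e+5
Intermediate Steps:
-927087/(2331865/1304865) + 995696/3938263 = -927087/(2331865*(1/1304865)) + 995696*(1/3938263) = -927087/466373/260973 + 995696/3938263 = -927087*260973/466373 + 995696/3938263 = -241944675651/466373 + 995696/3938263 = -952841299797603605/1836699530099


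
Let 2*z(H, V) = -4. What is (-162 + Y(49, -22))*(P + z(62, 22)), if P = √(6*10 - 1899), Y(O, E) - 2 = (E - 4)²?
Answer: -1032 + 516*I*√1839 ≈ -1032.0 + 22128.0*I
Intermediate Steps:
z(H, V) = -2 (z(H, V) = (½)*(-4) = -2)
Y(O, E) = 2 + (-4 + E)² (Y(O, E) = 2 + (E - 4)² = 2 + (-4 + E)²)
P = I*√1839 (P = √(60 - 1899) = √(-1839) = I*√1839 ≈ 42.884*I)
(-162 + Y(49, -22))*(P + z(62, 22)) = (-162 + (2 + (-4 - 22)²))*(I*√1839 - 2) = (-162 + (2 + (-26)²))*(-2 + I*√1839) = (-162 + (2 + 676))*(-2 + I*√1839) = (-162 + 678)*(-2 + I*√1839) = 516*(-2 + I*√1839) = -1032 + 516*I*√1839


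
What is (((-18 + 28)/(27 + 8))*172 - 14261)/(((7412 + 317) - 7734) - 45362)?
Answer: 99483/317569 ≈ 0.31326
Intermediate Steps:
(((-18 + 28)/(27 + 8))*172 - 14261)/(((7412 + 317) - 7734) - 45362) = ((10/35)*172 - 14261)/((7729 - 7734) - 45362) = ((10*(1/35))*172 - 14261)/(-5 - 45362) = ((2/7)*172 - 14261)/(-45367) = (344/7 - 14261)*(-1/45367) = -99483/7*(-1/45367) = 99483/317569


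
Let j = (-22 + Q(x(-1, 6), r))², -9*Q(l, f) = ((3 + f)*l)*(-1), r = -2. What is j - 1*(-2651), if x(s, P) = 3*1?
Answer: 28084/9 ≈ 3120.4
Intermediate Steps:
x(s, P) = 3
Q(l, f) = l*(3 + f)/9 (Q(l, f) = -(3 + f)*l*(-1)/9 = -l*(3 + f)*(-1)/9 = -(-1)*l*(3 + f)/9 = l*(3 + f)/9)
j = 4225/9 (j = (-22 + (⅑)*3*(3 - 2))² = (-22 + (⅑)*3*1)² = (-22 + ⅓)² = (-65/3)² = 4225/9 ≈ 469.44)
j - 1*(-2651) = 4225/9 - 1*(-2651) = 4225/9 + 2651 = 28084/9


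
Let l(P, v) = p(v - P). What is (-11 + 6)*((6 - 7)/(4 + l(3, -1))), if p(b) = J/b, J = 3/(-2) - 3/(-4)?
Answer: 80/67 ≈ 1.1940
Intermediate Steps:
J = -¾ (J = 3*(-½) - 3*(-¼) = -3/2 + ¾ = -¾ ≈ -0.75000)
p(b) = -3/(4*b)
l(P, v) = -3/(4*(v - P))
(-11 + 6)*((6 - 7)/(4 + l(3, -1))) = (-11 + 6)*((6 - 7)/(4 + 3/(4*(3 - 1*(-1))))) = -(-5)/(4 + 3/(4*(3 + 1))) = -(-5)/(4 + (¾)/4) = -(-5)/(4 + (¾)*(¼)) = -(-5)/(4 + 3/16) = -(-5)/67/16 = -(-5)*16/67 = -5*(-16/67) = 80/67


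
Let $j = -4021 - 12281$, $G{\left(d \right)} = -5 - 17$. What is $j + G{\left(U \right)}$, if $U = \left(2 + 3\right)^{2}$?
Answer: $-16324$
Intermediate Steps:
$U = 25$ ($U = 5^{2} = 25$)
$G{\left(d \right)} = -22$
$j = -16302$ ($j = -4021 - 12281 = -16302$)
$j + G{\left(U \right)} = -16302 - 22 = -16324$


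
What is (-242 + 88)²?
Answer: 23716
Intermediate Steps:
(-242 + 88)² = (-154)² = 23716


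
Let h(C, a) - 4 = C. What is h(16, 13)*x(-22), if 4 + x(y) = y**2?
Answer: 9600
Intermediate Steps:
x(y) = -4 + y**2
h(C, a) = 4 + C
h(16, 13)*x(-22) = (4 + 16)*(-4 + (-22)**2) = 20*(-4 + 484) = 20*480 = 9600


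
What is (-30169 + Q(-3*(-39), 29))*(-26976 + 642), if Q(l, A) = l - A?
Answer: 792153054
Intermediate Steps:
(-30169 + Q(-3*(-39), 29))*(-26976 + 642) = (-30169 + (-3*(-39) - 1*29))*(-26976 + 642) = (-30169 + (117 - 29))*(-26334) = (-30169 + 88)*(-26334) = -30081*(-26334) = 792153054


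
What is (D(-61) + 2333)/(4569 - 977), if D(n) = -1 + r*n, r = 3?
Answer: 2149/3592 ≈ 0.59827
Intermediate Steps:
D(n) = -1 + 3*n
(D(-61) + 2333)/(4569 - 977) = ((-1 + 3*(-61)) + 2333)/(4569 - 977) = ((-1 - 183) + 2333)/3592 = (-184 + 2333)*(1/3592) = 2149*(1/3592) = 2149/3592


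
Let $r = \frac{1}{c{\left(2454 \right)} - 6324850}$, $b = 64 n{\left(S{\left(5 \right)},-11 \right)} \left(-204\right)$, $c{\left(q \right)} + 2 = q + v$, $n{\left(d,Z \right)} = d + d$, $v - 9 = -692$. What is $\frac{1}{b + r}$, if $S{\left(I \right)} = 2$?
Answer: $- \frac{6323081}{330216582145} \approx -1.9148 \cdot 10^{-5}$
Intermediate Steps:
$v = -683$ ($v = 9 - 692 = -683$)
$n{\left(d,Z \right)} = 2 d$
$c{\left(q \right)} = -685 + q$ ($c{\left(q \right)} = -2 + \left(q - 683\right) = -2 + \left(-683 + q\right) = -685 + q$)
$b = -52224$ ($b = 64 \cdot 2 \cdot 2 \left(-204\right) = 64 \cdot 4 \left(-204\right) = 256 \left(-204\right) = -52224$)
$r = - \frac{1}{6323081}$ ($r = \frac{1}{\left(-685 + 2454\right) - 6324850} = \frac{1}{1769 - 6324850} = \frac{1}{-6323081} = - \frac{1}{6323081} \approx -1.5815 \cdot 10^{-7}$)
$\frac{1}{b + r} = \frac{1}{-52224 - \frac{1}{6323081}} = \frac{1}{- \frac{330216582145}{6323081}} = - \frac{6323081}{330216582145}$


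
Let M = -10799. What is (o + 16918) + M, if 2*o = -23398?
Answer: -5580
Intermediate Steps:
o = -11699 (o = (½)*(-23398) = -11699)
(o + 16918) + M = (-11699 + 16918) - 10799 = 5219 - 10799 = -5580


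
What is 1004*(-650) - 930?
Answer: -653530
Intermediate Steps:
1004*(-650) - 930 = -652600 - 930 = -653530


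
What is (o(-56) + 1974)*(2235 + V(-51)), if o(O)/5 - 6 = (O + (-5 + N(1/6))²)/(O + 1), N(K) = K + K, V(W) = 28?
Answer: 40878832/9 ≈ 4.5421e+6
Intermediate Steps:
N(K) = 2*K
o(O) = 30 + 5*(196/9 + O)/(1 + O) (o(O) = 30 + 5*((O + (-5 + 2/6)²)/(O + 1)) = 30 + 5*((O + (-5 + 2*(⅙))²)/(1 + O)) = 30 + 5*((O + (-5 + ⅓)²)/(1 + O)) = 30 + 5*((O + (-14/3)²)/(1 + O)) = 30 + 5*((O + 196/9)/(1 + O)) = 30 + 5*((196/9 + O)/(1 + O)) = 30 + 5*(196/9 + O)/(1 + O))
(o(-56) + 1974)*(2235 + V(-51)) = (5*(250 + 63*(-56))/(9*(1 - 56)) + 1974)*(2235 + 28) = ((5/9)*(250 - 3528)/(-55) + 1974)*2263 = ((5/9)*(-1/55)*(-3278) + 1974)*2263 = (298/9 + 1974)*2263 = (18064/9)*2263 = 40878832/9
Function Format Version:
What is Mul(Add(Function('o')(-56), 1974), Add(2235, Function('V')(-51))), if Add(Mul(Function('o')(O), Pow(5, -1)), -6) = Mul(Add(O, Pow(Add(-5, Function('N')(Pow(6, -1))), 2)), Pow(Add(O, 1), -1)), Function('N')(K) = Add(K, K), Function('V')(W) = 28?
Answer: Rational(40878832, 9) ≈ 4.5421e+6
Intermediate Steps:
Function('N')(K) = Mul(2, K)
Function('o')(O) = Add(30, Mul(5, Pow(Add(1, O), -1), Add(Rational(196, 9), O))) (Function('o')(O) = Add(30, Mul(5, Mul(Add(O, Pow(Add(-5, Mul(2, Pow(6, -1))), 2)), Pow(Add(O, 1), -1)))) = Add(30, Mul(5, Mul(Add(O, Pow(Add(-5, Mul(2, Rational(1, 6))), 2)), Pow(Add(1, O), -1)))) = Add(30, Mul(5, Mul(Add(O, Pow(Add(-5, Rational(1, 3)), 2)), Pow(Add(1, O), -1)))) = Add(30, Mul(5, Mul(Add(O, Pow(Rational(-14, 3), 2)), Pow(Add(1, O), -1)))) = Add(30, Mul(5, Mul(Add(O, Rational(196, 9)), Pow(Add(1, O), -1)))) = Add(30, Mul(5, Mul(Add(Rational(196, 9), O), Pow(Add(1, O), -1)))) = Add(30, Mul(5, Mul(Pow(Add(1, O), -1), Add(Rational(196, 9), O)))) = Add(30, Mul(5, Pow(Add(1, O), -1), Add(Rational(196, 9), O))))
Mul(Add(Function('o')(-56), 1974), Add(2235, Function('V')(-51))) = Mul(Add(Mul(Rational(5, 9), Pow(Add(1, -56), -1), Add(250, Mul(63, -56))), 1974), Add(2235, 28)) = Mul(Add(Mul(Rational(5, 9), Pow(-55, -1), Add(250, -3528)), 1974), 2263) = Mul(Add(Mul(Rational(5, 9), Rational(-1, 55), -3278), 1974), 2263) = Mul(Add(Rational(298, 9), 1974), 2263) = Mul(Rational(18064, 9), 2263) = Rational(40878832, 9)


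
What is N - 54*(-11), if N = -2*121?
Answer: 352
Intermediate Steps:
N = -242
N - 54*(-11) = -242 - 54*(-11) = -242 + 594 = 352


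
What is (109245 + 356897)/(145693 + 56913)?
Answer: 233071/101303 ≈ 2.3007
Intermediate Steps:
(109245 + 356897)/(145693 + 56913) = 466142/202606 = 466142*(1/202606) = 233071/101303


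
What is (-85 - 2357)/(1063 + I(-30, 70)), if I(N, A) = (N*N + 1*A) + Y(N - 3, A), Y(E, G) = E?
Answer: -1221/1000 ≈ -1.2210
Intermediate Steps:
I(N, A) = -3 + A + N + N**2 (I(N, A) = (N*N + 1*A) + (N - 3) = (N**2 + A) + (-3 + N) = (A + N**2) + (-3 + N) = -3 + A + N + N**2)
(-85 - 2357)/(1063 + I(-30, 70)) = (-85 - 2357)/(1063 + (-3 + 70 - 30 + (-30)**2)) = -2442/(1063 + (-3 + 70 - 30 + 900)) = -2442/(1063 + 937) = -2442/2000 = -2442*1/2000 = -1221/1000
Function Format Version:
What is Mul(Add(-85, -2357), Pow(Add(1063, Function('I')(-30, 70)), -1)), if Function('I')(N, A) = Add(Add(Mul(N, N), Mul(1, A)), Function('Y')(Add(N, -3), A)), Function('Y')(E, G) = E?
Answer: Rational(-1221, 1000) ≈ -1.2210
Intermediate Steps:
Function('I')(N, A) = Add(-3, A, N, Pow(N, 2)) (Function('I')(N, A) = Add(Add(Mul(N, N), Mul(1, A)), Add(N, -3)) = Add(Add(Pow(N, 2), A), Add(-3, N)) = Add(Add(A, Pow(N, 2)), Add(-3, N)) = Add(-3, A, N, Pow(N, 2)))
Mul(Add(-85, -2357), Pow(Add(1063, Function('I')(-30, 70)), -1)) = Mul(Add(-85, -2357), Pow(Add(1063, Add(-3, 70, -30, Pow(-30, 2))), -1)) = Mul(-2442, Pow(Add(1063, Add(-3, 70, -30, 900)), -1)) = Mul(-2442, Pow(Add(1063, 937), -1)) = Mul(-2442, Pow(2000, -1)) = Mul(-2442, Rational(1, 2000)) = Rational(-1221, 1000)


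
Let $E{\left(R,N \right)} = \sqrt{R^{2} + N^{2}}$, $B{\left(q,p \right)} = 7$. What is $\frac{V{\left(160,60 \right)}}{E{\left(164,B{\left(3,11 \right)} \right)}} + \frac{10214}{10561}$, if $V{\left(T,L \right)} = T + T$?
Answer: $\frac{10214}{10561} + \frac{64 \sqrt{26945}}{5389} \approx 2.9166$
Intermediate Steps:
$V{\left(T,L \right)} = 2 T$
$E{\left(R,N \right)} = \sqrt{N^{2} + R^{2}}$
$\frac{V{\left(160,60 \right)}}{E{\left(164,B{\left(3,11 \right)} \right)}} + \frac{10214}{10561} = \frac{2 \cdot 160}{\sqrt{7^{2} + 164^{2}}} + \frac{10214}{10561} = \frac{320}{\sqrt{49 + 26896}} + 10214 \cdot \frac{1}{10561} = \frac{320}{\sqrt{26945}} + \frac{10214}{10561} = 320 \frac{\sqrt{26945}}{26945} + \frac{10214}{10561} = \frac{64 \sqrt{26945}}{5389} + \frac{10214}{10561} = \frac{10214}{10561} + \frac{64 \sqrt{26945}}{5389}$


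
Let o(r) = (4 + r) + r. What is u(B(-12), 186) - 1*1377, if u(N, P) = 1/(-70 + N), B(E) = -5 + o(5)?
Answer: -83998/61 ≈ -1377.0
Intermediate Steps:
o(r) = 4 + 2*r
B(E) = 9 (B(E) = -5 + (4 + 2*5) = -5 + (4 + 10) = -5 + 14 = 9)
u(B(-12), 186) - 1*1377 = 1/(-70 + 9) - 1*1377 = 1/(-61) - 1377 = -1/61 - 1377 = -83998/61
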